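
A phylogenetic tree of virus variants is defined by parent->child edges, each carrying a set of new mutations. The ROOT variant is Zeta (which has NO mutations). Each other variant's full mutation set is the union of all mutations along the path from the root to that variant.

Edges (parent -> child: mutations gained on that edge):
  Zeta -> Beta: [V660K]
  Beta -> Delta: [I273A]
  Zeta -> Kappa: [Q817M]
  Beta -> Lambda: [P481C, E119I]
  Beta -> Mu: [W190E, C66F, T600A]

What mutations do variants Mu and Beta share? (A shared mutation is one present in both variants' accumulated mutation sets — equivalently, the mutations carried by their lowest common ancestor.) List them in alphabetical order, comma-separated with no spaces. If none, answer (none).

Answer: V660K

Derivation:
Accumulating mutations along path to Mu:
  At Zeta: gained [] -> total []
  At Beta: gained ['V660K'] -> total ['V660K']
  At Mu: gained ['W190E', 'C66F', 'T600A'] -> total ['C66F', 'T600A', 'V660K', 'W190E']
Mutations(Mu) = ['C66F', 'T600A', 'V660K', 'W190E']
Accumulating mutations along path to Beta:
  At Zeta: gained [] -> total []
  At Beta: gained ['V660K'] -> total ['V660K']
Mutations(Beta) = ['V660K']
Intersection: ['C66F', 'T600A', 'V660K', 'W190E'] ∩ ['V660K'] = ['V660K']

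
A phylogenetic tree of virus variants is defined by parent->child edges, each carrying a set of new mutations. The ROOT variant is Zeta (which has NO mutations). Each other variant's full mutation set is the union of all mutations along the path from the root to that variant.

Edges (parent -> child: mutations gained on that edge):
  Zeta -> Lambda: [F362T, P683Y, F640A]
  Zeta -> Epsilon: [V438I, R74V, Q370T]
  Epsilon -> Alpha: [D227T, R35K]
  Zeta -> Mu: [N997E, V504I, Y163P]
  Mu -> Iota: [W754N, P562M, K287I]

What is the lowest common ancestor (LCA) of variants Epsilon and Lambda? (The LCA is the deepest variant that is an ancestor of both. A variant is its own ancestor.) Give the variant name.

Path from root to Epsilon: Zeta -> Epsilon
  ancestors of Epsilon: {Zeta, Epsilon}
Path from root to Lambda: Zeta -> Lambda
  ancestors of Lambda: {Zeta, Lambda}
Common ancestors: {Zeta}
Walk up from Lambda: Lambda (not in ancestors of Epsilon), Zeta (in ancestors of Epsilon)
Deepest common ancestor (LCA) = Zeta

Answer: Zeta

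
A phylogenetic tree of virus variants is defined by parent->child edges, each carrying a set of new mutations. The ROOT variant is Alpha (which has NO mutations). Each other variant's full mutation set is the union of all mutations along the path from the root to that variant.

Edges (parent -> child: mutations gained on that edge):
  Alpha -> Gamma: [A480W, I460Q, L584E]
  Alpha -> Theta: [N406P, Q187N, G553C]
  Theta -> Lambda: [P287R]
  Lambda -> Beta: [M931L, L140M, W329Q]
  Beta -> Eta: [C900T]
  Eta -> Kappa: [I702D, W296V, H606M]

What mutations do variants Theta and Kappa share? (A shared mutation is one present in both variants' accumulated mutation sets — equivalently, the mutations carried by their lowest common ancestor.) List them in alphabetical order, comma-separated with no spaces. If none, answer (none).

Accumulating mutations along path to Theta:
  At Alpha: gained [] -> total []
  At Theta: gained ['N406P', 'Q187N', 'G553C'] -> total ['G553C', 'N406P', 'Q187N']
Mutations(Theta) = ['G553C', 'N406P', 'Q187N']
Accumulating mutations along path to Kappa:
  At Alpha: gained [] -> total []
  At Theta: gained ['N406P', 'Q187N', 'G553C'] -> total ['G553C', 'N406P', 'Q187N']
  At Lambda: gained ['P287R'] -> total ['G553C', 'N406P', 'P287R', 'Q187N']
  At Beta: gained ['M931L', 'L140M', 'W329Q'] -> total ['G553C', 'L140M', 'M931L', 'N406P', 'P287R', 'Q187N', 'W329Q']
  At Eta: gained ['C900T'] -> total ['C900T', 'G553C', 'L140M', 'M931L', 'N406P', 'P287R', 'Q187N', 'W329Q']
  At Kappa: gained ['I702D', 'W296V', 'H606M'] -> total ['C900T', 'G553C', 'H606M', 'I702D', 'L140M', 'M931L', 'N406P', 'P287R', 'Q187N', 'W296V', 'W329Q']
Mutations(Kappa) = ['C900T', 'G553C', 'H606M', 'I702D', 'L140M', 'M931L', 'N406P', 'P287R', 'Q187N', 'W296V', 'W329Q']
Intersection: ['G553C', 'N406P', 'Q187N'] ∩ ['C900T', 'G553C', 'H606M', 'I702D', 'L140M', 'M931L', 'N406P', 'P287R', 'Q187N', 'W296V', 'W329Q'] = ['G553C', 'N406P', 'Q187N']

Answer: G553C,N406P,Q187N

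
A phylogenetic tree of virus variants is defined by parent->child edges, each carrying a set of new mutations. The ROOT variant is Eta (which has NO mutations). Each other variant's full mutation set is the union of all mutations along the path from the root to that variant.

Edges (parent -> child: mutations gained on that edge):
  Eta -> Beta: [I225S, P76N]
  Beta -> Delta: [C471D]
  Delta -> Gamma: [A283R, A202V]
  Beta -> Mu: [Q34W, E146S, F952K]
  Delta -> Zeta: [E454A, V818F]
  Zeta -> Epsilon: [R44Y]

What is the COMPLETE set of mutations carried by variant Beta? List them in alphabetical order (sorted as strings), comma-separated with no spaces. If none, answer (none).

At Eta: gained [] -> total []
At Beta: gained ['I225S', 'P76N'] -> total ['I225S', 'P76N']

Answer: I225S,P76N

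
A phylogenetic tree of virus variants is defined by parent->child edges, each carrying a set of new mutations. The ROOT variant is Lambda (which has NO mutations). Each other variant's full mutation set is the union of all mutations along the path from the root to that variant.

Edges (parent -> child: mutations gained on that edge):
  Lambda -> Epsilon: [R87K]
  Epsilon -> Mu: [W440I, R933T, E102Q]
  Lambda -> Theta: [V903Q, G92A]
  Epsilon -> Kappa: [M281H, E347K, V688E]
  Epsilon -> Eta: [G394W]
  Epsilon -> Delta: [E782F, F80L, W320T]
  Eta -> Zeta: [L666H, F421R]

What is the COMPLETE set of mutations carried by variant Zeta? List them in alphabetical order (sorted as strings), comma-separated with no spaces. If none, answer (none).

At Lambda: gained [] -> total []
At Epsilon: gained ['R87K'] -> total ['R87K']
At Eta: gained ['G394W'] -> total ['G394W', 'R87K']
At Zeta: gained ['L666H', 'F421R'] -> total ['F421R', 'G394W', 'L666H', 'R87K']

Answer: F421R,G394W,L666H,R87K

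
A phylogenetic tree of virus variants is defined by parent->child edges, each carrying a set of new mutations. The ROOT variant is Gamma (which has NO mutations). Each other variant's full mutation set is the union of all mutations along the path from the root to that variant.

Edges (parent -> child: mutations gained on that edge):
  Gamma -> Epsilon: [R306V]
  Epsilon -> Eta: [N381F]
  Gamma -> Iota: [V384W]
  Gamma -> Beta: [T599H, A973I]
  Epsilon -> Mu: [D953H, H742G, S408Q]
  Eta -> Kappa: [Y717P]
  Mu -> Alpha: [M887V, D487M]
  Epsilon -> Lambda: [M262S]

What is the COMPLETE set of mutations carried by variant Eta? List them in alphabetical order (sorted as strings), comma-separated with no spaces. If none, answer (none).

Answer: N381F,R306V

Derivation:
At Gamma: gained [] -> total []
At Epsilon: gained ['R306V'] -> total ['R306V']
At Eta: gained ['N381F'] -> total ['N381F', 'R306V']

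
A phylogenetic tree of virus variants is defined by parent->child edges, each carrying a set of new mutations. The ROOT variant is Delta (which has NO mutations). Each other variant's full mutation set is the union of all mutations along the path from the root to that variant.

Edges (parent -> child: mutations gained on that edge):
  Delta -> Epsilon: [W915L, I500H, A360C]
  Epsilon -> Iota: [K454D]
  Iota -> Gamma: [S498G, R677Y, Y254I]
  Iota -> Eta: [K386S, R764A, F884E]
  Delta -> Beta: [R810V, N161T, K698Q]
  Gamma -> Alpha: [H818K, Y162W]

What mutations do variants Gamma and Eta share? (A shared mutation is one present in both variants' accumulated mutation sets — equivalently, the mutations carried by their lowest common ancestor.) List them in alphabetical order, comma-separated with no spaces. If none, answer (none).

Accumulating mutations along path to Gamma:
  At Delta: gained [] -> total []
  At Epsilon: gained ['W915L', 'I500H', 'A360C'] -> total ['A360C', 'I500H', 'W915L']
  At Iota: gained ['K454D'] -> total ['A360C', 'I500H', 'K454D', 'W915L']
  At Gamma: gained ['S498G', 'R677Y', 'Y254I'] -> total ['A360C', 'I500H', 'K454D', 'R677Y', 'S498G', 'W915L', 'Y254I']
Mutations(Gamma) = ['A360C', 'I500H', 'K454D', 'R677Y', 'S498G', 'W915L', 'Y254I']
Accumulating mutations along path to Eta:
  At Delta: gained [] -> total []
  At Epsilon: gained ['W915L', 'I500H', 'A360C'] -> total ['A360C', 'I500H', 'W915L']
  At Iota: gained ['K454D'] -> total ['A360C', 'I500H', 'K454D', 'W915L']
  At Eta: gained ['K386S', 'R764A', 'F884E'] -> total ['A360C', 'F884E', 'I500H', 'K386S', 'K454D', 'R764A', 'W915L']
Mutations(Eta) = ['A360C', 'F884E', 'I500H', 'K386S', 'K454D', 'R764A', 'W915L']
Intersection: ['A360C', 'I500H', 'K454D', 'R677Y', 'S498G', 'W915L', 'Y254I'] ∩ ['A360C', 'F884E', 'I500H', 'K386S', 'K454D', 'R764A', 'W915L'] = ['A360C', 'I500H', 'K454D', 'W915L']

Answer: A360C,I500H,K454D,W915L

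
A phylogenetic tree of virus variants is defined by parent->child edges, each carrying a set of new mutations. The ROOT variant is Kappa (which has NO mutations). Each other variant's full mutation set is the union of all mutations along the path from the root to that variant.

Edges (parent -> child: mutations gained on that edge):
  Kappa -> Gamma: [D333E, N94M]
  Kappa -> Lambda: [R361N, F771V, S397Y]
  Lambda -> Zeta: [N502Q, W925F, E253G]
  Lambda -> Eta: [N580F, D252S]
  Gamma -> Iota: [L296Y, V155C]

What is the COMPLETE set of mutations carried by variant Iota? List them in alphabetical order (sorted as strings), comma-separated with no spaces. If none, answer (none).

Answer: D333E,L296Y,N94M,V155C

Derivation:
At Kappa: gained [] -> total []
At Gamma: gained ['D333E', 'N94M'] -> total ['D333E', 'N94M']
At Iota: gained ['L296Y', 'V155C'] -> total ['D333E', 'L296Y', 'N94M', 'V155C']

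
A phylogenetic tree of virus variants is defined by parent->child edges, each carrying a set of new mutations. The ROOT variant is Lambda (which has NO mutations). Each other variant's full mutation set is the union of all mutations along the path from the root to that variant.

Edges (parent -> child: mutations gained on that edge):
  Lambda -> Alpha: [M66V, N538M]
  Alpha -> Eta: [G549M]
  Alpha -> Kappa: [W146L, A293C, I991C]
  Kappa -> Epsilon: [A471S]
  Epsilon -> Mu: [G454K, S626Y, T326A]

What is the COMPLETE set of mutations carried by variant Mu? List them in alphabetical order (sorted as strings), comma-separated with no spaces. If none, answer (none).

At Lambda: gained [] -> total []
At Alpha: gained ['M66V', 'N538M'] -> total ['M66V', 'N538M']
At Kappa: gained ['W146L', 'A293C', 'I991C'] -> total ['A293C', 'I991C', 'M66V', 'N538M', 'W146L']
At Epsilon: gained ['A471S'] -> total ['A293C', 'A471S', 'I991C', 'M66V', 'N538M', 'W146L']
At Mu: gained ['G454K', 'S626Y', 'T326A'] -> total ['A293C', 'A471S', 'G454K', 'I991C', 'M66V', 'N538M', 'S626Y', 'T326A', 'W146L']

Answer: A293C,A471S,G454K,I991C,M66V,N538M,S626Y,T326A,W146L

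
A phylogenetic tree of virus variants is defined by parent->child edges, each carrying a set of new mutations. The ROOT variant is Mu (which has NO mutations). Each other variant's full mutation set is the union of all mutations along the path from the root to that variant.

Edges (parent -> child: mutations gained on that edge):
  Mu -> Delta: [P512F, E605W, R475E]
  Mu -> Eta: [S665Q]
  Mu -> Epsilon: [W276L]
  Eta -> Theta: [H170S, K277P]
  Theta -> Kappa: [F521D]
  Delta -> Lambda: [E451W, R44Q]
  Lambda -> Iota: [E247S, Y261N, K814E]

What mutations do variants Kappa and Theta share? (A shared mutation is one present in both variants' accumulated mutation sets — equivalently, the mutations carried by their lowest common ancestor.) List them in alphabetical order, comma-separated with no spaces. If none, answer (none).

Accumulating mutations along path to Kappa:
  At Mu: gained [] -> total []
  At Eta: gained ['S665Q'] -> total ['S665Q']
  At Theta: gained ['H170S', 'K277P'] -> total ['H170S', 'K277P', 'S665Q']
  At Kappa: gained ['F521D'] -> total ['F521D', 'H170S', 'K277P', 'S665Q']
Mutations(Kappa) = ['F521D', 'H170S', 'K277P', 'S665Q']
Accumulating mutations along path to Theta:
  At Mu: gained [] -> total []
  At Eta: gained ['S665Q'] -> total ['S665Q']
  At Theta: gained ['H170S', 'K277P'] -> total ['H170S', 'K277P', 'S665Q']
Mutations(Theta) = ['H170S', 'K277P', 'S665Q']
Intersection: ['F521D', 'H170S', 'K277P', 'S665Q'] ∩ ['H170S', 'K277P', 'S665Q'] = ['H170S', 'K277P', 'S665Q']

Answer: H170S,K277P,S665Q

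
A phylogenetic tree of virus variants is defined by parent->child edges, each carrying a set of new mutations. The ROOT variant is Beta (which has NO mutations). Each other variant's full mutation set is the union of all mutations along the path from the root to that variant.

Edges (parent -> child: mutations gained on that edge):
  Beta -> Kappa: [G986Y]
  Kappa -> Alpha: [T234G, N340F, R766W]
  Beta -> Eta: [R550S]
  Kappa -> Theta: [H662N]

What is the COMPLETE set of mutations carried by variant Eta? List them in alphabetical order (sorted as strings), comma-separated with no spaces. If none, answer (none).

At Beta: gained [] -> total []
At Eta: gained ['R550S'] -> total ['R550S']

Answer: R550S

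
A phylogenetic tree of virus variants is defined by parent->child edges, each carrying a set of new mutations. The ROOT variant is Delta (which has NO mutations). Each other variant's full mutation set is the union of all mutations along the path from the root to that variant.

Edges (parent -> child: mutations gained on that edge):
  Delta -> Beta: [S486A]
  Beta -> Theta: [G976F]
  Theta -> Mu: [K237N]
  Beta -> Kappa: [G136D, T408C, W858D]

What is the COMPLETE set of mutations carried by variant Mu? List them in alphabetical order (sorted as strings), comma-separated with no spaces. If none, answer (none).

Answer: G976F,K237N,S486A

Derivation:
At Delta: gained [] -> total []
At Beta: gained ['S486A'] -> total ['S486A']
At Theta: gained ['G976F'] -> total ['G976F', 'S486A']
At Mu: gained ['K237N'] -> total ['G976F', 'K237N', 'S486A']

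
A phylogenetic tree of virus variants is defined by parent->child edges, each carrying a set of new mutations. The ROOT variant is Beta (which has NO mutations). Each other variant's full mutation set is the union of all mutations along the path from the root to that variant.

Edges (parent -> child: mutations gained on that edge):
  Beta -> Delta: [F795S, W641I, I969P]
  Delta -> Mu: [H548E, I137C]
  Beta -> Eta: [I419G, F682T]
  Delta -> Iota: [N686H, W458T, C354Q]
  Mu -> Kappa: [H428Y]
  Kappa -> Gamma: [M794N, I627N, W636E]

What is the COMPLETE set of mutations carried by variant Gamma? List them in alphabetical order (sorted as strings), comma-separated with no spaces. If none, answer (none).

At Beta: gained [] -> total []
At Delta: gained ['F795S', 'W641I', 'I969P'] -> total ['F795S', 'I969P', 'W641I']
At Mu: gained ['H548E', 'I137C'] -> total ['F795S', 'H548E', 'I137C', 'I969P', 'W641I']
At Kappa: gained ['H428Y'] -> total ['F795S', 'H428Y', 'H548E', 'I137C', 'I969P', 'W641I']
At Gamma: gained ['M794N', 'I627N', 'W636E'] -> total ['F795S', 'H428Y', 'H548E', 'I137C', 'I627N', 'I969P', 'M794N', 'W636E', 'W641I']

Answer: F795S,H428Y,H548E,I137C,I627N,I969P,M794N,W636E,W641I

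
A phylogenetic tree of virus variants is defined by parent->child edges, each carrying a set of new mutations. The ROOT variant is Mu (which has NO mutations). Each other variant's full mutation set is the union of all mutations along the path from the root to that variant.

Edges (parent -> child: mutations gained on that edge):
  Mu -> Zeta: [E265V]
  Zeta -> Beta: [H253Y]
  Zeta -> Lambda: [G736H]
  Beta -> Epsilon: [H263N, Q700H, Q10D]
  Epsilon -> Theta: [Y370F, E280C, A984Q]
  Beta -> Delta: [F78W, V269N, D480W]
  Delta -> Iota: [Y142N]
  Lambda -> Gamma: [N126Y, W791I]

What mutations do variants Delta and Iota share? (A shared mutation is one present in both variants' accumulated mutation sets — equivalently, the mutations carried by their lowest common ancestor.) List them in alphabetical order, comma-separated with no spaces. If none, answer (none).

Accumulating mutations along path to Delta:
  At Mu: gained [] -> total []
  At Zeta: gained ['E265V'] -> total ['E265V']
  At Beta: gained ['H253Y'] -> total ['E265V', 'H253Y']
  At Delta: gained ['F78W', 'V269N', 'D480W'] -> total ['D480W', 'E265V', 'F78W', 'H253Y', 'V269N']
Mutations(Delta) = ['D480W', 'E265V', 'F78W', 'H253Y', 'V269N']
Accumulating mutations along path to Iota:
  At Mu: gained [] -> total []
  At Zeta: gained ['E265V'] -> total ['E265V']
  At Beta: gained ['H253Y'] -> total ['E265V', 'H253Y']
  At Delta: gained ['F78W', 'V269N', 'D480W'] -> total ['D480W', 'E265V', 'F78W', 'H253Y', 'V269N']
  At Iota: gained ['Y142N'] -> total ['D480W', 'E265V', 'F78W', 'H253Y', 'V269N', 'Y142N']
Mutations(Iota) = ['D480W', 'E265V', 'F78W', 'H253Y', 'V269N', 'Y142N']
Intersection: ['D480W', 'E265V', 'F78W', 'H253Y', 'V269N'] ∩ ['D480W', 'E265V', 'F78W', 'H253Y', 'V269N', 'Y142N'] = ['D480W', 'E265V', 'F78W', 'H253Y', 'V269N']

Answer: D480W,E265V,F78W,H253Y,V269N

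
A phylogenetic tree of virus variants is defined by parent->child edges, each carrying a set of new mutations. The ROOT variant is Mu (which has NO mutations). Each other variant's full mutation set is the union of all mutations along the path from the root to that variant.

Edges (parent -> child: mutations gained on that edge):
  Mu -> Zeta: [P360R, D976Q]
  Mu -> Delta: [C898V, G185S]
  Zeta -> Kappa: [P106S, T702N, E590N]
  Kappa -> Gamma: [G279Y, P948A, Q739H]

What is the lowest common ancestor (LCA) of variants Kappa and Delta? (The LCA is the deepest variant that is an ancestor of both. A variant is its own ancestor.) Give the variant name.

Path from root to Kappa: Mu -> Zeta -> Kappa
  ancestors of Kappa: {Mu, Zeta, Kappa}
Path from root to Delta: Mu -> Delta
  ancestors of Delta: {Mu, Delta}
Common ancestors: {Mu}
Walk up from Delta: Delta (not in ancestors of Kappa), Mu (in ancestors of Kappa)
Deepest common ancestor (LCA) = Mu

Answer: Mu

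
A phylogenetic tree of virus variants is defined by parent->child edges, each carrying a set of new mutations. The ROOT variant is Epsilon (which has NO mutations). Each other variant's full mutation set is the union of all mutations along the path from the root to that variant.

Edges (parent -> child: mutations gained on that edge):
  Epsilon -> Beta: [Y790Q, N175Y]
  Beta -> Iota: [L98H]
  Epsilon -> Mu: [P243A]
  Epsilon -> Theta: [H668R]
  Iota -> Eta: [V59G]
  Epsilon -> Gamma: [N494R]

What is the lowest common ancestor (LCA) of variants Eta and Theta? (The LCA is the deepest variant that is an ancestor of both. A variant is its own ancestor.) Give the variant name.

Path from root to Eta: Epsilon -> Beta -> Iota -> Eta
  ancestors of Eta: {Epsilon, Beta, Iota, Eta}
Path from root to Theta: Epsilon -> Theta
  ancestors of Theta: {Epsilon, Theta}
Common ancestors: {Epsilon}
Walk up from Theta: Theta (not in ancestors of Eta), Epsilon (in ancestors of Eta)
Deepest common ancestor (LCA) = Epsilon

Answer: Epsilon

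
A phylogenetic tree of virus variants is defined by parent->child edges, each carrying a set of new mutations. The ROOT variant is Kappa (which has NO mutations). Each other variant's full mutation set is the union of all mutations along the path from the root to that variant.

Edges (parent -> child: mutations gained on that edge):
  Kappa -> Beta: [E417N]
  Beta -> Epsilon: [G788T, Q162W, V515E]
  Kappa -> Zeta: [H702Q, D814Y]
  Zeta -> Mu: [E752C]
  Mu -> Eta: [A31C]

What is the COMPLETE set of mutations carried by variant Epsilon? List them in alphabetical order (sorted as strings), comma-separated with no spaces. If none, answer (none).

At Kappa: gained [] -> total []
At Beta: gained ['E417N'] -> total ['E417N']
At Epsilon: gained ['G788T', 'Q162W', 'V515E'] -> total ['E417N', 'G788T', 'Q162W', 'V515E']

Answer: E417N,G788T,Q162W,V515E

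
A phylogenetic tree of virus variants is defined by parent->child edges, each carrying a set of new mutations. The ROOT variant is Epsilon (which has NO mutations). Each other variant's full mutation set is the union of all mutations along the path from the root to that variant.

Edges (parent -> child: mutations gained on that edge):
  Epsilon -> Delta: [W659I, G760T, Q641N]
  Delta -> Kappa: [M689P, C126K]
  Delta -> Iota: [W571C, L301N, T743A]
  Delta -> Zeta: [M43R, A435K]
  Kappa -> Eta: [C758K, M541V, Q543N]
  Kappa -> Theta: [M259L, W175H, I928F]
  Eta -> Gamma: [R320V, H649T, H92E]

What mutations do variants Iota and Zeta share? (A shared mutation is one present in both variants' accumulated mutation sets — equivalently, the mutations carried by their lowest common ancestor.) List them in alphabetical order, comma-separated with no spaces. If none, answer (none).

Answer: G760T,Q641N,W659I

Derivation:
Accumulating mutations along path to Iota:
  At Epsilon: gained [] -> total []
  At Delta: gained ['W659I', 'G760T', 'Q641N'] -> total ['G760T', 'Q641N', 'W659I']
  At Iota: gained ['W571C', 'L301N', 'T743A'] -> total ['G760T', 'L301N', 'Q641N', 'T743A', 'W571C', 'W659I']
Mutations(Iota) = ['G760T', 'L301N', 'Q641N', 'T743A', 'W571C', 'W659I']
Accumulating mutations along path to Zeta:
  At Epsilon: gained [] -> total []
  At Delta: gained ['W659I', 'G760T', 'Q641N'] -> total ['G760T', 'Q641N', 'W659I']
  At Zeta: gained ['M43R', 'A435K'] -> total ['A435K', 'G760T', 'M43R', 'Q641N', 'W659I']
Mutations(Zeta) = ['A435K', 'G760T', 'M43R', 'Q641N', 'W659I']
Intersection: ['G760T', 'L301N', 'Q641N', 'T743A', 'W571C', 'W659I'] ∩ ['A435K', 'G760T', 'M43R', 'Q641N', 'W659I'] = ['G760T', 'Q641N', 'W659I']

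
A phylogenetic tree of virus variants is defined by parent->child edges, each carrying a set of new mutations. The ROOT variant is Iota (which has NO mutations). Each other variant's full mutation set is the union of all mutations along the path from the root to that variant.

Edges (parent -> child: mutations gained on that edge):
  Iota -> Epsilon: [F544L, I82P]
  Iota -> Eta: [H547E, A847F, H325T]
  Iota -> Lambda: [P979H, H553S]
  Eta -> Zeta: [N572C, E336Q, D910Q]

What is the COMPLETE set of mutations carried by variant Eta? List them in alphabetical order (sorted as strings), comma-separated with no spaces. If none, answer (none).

At Iota: gained [] -> total []
At Eta: gained ['H547E', 'A847F', 'H325T'] -> total ['A847F', 'H325T', 'H547E']

Answer: A847F,H325T,H547E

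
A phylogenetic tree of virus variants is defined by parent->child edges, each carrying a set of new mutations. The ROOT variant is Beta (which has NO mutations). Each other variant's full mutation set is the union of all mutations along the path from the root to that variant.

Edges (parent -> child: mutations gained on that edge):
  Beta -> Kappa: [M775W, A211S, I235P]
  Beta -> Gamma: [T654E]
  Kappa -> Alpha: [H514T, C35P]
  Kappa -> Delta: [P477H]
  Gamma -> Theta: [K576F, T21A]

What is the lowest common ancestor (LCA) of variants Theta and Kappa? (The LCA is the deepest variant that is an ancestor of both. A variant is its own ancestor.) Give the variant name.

Answer: Beta

Derivation:
Path from root to Theta: Beta -> Gamma -> Theta
  ancestors of Theta: {Beta, Gamma, Theta}
Path from root to Kappa: Beta -> Kappa
  ancestors of Kappa: {Beta, Kappa}
Common ancestors: {Beta}
Walk up from Kappa: Kappa (not in ancestors of Theta), Beta (in ancestors of Theta)
Deepest common ancestor (LCA) = Beta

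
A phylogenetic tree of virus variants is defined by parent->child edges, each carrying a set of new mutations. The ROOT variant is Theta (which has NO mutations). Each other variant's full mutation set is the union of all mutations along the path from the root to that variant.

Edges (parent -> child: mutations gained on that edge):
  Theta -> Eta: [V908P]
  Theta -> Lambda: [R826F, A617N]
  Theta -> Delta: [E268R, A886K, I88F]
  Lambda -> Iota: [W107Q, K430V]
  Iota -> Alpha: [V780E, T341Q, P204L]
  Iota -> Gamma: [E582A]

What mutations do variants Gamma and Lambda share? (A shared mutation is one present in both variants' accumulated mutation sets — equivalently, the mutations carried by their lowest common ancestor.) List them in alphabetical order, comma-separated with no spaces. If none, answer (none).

Answer: A617N,R826F

Derivation:
Accumulating mutations along path to Gamma:
  At Theta: gained [] -> total []
  At Lambda: gained ['R826F', 'A617N'] -> total ['A617N', 'R826F']
  At Iota: gained ['W107Q', 'K430V'] -> total ['A617N', 'K430V', 'R826F', 'W107Q']
  At Gamma: gained ['E582A'] -> total ['A617N', 'E582A', 'K430V', 'R826F', 'W107Q']
Mutations(Gamma) = ['A617N', 'E582A', 'K430V', 'R826F', 'W107Q']
Accumulating mutations along path to Lambda:
  At Theta: gained [] -> total []
  At Lambda: gained ['R826F', 'A617N'] -> total ['A617N', 'R826F']
Mutations(Lambda) = ['A617N', 'R826F']
Intersection: ['A617N', 'E582A', 'K430V', 'R826F', 'W107Q'] ∩ ['A617N', 'R826F'] = ['A617N', 'R826F']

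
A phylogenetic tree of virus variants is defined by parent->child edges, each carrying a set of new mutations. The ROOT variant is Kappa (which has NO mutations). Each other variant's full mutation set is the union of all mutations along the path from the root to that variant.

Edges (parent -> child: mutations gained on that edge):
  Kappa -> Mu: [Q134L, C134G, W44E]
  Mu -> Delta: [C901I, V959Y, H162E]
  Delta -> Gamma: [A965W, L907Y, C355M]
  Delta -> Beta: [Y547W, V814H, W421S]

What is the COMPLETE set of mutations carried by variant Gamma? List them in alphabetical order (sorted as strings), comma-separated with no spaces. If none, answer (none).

At Kappa: gained [] -> total []
At Mu: gained ['Q134L', 'C134G', 'W44E'] -> total ['C134G', 'Q134L', 'W44E']
At Delta: gained ['C901I', 'V959Y', 'H162E'] -> total ['C134G', 'C901I', 'H162E', 'Q134L', 'V959Y', 'W44E']
At Gamma: gained ['A965W', 'L907Y', 'C355M'] -> total ['A965W', 'C134G', 'C355M', 'C901I', 'H162E', 'L907Y', 'Q134L', 'V959Y', 'W44E']

Answer: A965W,C134G,C355M,C901I,H162E,L907Y,Q134L,V959Y,W44E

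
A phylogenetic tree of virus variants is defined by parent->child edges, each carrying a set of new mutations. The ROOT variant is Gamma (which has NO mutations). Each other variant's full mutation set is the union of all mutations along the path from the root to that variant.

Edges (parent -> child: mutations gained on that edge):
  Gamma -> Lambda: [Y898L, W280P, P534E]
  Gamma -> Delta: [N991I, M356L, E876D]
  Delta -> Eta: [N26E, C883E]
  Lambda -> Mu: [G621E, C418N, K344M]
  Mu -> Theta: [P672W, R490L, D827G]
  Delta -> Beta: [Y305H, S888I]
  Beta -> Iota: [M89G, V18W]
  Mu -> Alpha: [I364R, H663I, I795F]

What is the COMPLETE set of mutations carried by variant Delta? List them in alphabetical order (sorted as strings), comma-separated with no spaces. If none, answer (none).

At Gamma: gained [] -> total []
At Delta: gained ['N991I', 'M356L', 'E876D'] -> total ['E876D', 'M356L', 'N991I']

Answer: E876D,M356L,N991I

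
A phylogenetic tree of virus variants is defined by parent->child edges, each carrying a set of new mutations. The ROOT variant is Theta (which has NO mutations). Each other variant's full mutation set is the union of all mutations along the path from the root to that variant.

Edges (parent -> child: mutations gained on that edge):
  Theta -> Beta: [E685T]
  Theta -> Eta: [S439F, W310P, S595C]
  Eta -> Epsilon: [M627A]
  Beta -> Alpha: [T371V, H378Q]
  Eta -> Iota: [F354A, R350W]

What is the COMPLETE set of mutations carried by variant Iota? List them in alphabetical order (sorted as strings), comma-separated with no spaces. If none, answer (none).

Answer: F354A,R350W,S439F,S595C,W310P

Derivation:
At Theta: gained [] -> total []
At Eta: gained ['S439F', 'W310P', 'S595C'] -> total ['S439F', 'S595C', 'W310P']
At Iota: gained ['F354A', 'R350W'] -> total ['F354A', 'R350W', 'S439F', 'S595C', 'W310P']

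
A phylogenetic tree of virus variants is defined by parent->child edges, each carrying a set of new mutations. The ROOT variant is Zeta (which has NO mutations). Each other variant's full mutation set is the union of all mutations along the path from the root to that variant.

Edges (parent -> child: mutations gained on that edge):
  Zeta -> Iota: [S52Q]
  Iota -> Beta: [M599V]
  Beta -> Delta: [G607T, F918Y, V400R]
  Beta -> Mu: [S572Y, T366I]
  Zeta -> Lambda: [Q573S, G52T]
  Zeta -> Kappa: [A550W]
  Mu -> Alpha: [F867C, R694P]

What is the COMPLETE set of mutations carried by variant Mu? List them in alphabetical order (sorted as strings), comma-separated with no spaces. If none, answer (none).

At Zeta: gained [] -> total []
At Iota: gained ['S52Q'] -> total ['S52Q']
At Beta: gained ['M599V'] -> total ['M599V', 'S52Q']
At Mu: gained ['S572Y', 'T366I'] -> total ['M599V', 'S52Q', 'S572Y', 'T366I']

Answer: M599V,S52Q,S572Y,T366I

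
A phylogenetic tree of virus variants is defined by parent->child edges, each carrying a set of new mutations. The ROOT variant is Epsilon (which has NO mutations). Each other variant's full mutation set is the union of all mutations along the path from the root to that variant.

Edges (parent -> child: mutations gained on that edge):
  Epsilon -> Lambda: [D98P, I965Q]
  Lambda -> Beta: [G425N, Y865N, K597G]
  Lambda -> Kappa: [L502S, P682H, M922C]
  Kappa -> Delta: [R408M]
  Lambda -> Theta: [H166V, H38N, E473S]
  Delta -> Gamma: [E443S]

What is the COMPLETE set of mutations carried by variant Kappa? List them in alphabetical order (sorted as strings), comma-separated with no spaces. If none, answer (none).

At Epsilon: gained [] -> total []
At Lambda: gained ['D98P', 'I965Q'] -> total ['D98P', 'I965Q']
At Kappa: gained ['L502S', 'P682H', 'M922C'] -> total ['D98P', 'I965Q', 'L502S', 'M922C', 'P682H']

Answer: D98P,I965Q,L502S,M922C,P682H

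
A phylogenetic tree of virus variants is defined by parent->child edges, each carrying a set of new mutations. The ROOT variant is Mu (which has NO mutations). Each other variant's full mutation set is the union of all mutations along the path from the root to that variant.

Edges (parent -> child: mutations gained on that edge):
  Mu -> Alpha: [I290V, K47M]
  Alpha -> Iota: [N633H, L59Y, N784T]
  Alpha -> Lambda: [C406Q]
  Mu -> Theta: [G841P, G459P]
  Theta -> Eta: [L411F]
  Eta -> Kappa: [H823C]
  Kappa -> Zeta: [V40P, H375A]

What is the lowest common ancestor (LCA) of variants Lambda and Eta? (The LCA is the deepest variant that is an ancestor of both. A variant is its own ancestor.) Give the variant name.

Answer: Mu

Derivation:
Path from root to Lambda: Mu -> Alpha -> Lambda
  ancestors of Lambda: {Mu, Alpha, Lambda}
Path from root to Eta: Mu -> Theta -> Eta
  ancestors of Eta: {Mu, Theta, Eta}
Common ancestors: {Mu}
Walk up from Eta: Eta (not in ancestors of Lambda), Theta (not in ancestors of Lambda), Mu (in ancestors of Lambda)
Deepest common ancestor (LCA) = Mu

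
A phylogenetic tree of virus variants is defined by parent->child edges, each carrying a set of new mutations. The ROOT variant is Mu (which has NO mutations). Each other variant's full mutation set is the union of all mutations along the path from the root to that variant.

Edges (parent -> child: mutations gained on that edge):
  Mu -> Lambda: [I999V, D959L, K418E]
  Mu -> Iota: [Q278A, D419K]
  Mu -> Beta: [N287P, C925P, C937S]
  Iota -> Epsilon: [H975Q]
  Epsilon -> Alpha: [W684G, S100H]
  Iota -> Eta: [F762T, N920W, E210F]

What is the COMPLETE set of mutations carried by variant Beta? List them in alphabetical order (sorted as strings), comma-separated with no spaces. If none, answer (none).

At Mu: gained [] -> total []
At Beta: gained ['N287P', 'C925P', 'C937S'] -> total ['C925P', 'C937S', 'N287P']

Answer: C925P,C937S,N287P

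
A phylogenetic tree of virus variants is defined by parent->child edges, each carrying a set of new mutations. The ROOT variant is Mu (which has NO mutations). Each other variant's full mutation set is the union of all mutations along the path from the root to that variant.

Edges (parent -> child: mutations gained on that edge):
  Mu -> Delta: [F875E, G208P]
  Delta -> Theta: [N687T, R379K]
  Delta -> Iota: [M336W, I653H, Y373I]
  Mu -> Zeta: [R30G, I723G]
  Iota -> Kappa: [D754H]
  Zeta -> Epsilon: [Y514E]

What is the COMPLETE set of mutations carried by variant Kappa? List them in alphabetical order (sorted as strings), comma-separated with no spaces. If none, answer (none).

Answer: D754H,F875E,G208P,I653H,M336W,Y373I

Derivation:
At Mu: gained [] -> total []
At Delta: gained ['F875E', 'G208P'] -> total ['F875E', 'G208P']
At Iota: gained ['M336W', 'I653H', 'Y373I'] -> total ['F875E', 'G208P', 'I653H', 'M336W', 'Y373I']
At Kappa: gained ['D754H'] -> total ['D754H', 'F875E', 'G208P', 'I653H', 'M336W', 'Y373I']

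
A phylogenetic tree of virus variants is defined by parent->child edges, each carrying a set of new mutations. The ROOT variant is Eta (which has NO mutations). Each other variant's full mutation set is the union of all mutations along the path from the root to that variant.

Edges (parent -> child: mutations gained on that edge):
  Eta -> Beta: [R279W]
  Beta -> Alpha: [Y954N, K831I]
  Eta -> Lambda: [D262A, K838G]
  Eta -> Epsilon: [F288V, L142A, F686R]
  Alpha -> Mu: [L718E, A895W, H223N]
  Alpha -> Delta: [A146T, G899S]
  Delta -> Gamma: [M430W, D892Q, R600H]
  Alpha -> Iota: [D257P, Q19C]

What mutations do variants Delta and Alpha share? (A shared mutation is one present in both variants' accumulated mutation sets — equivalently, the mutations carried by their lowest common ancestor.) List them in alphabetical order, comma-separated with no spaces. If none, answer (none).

Answer: K831I,R279W,Y954N

Derivation:
Accumulating mutations along path to Delta:
  At Eta: gained [] -> total []
  At Beta: gained ['R279W'] -> total ['R279W']
  At Alpha: gained ['Y954N', 'K831I'] -> total ['K831I', 'R279W', 'Y954N']
  At Delta: gained ['A146T', 'G899S'] -> total ['A146T', 'G899S', 'K831I', 'R279W', 'Y954N']
Mutations(Delta) = ['A146T', 'G899S', 'K831I', 'R279W', 'Y954N']
Accumulating mutations along path to Alpha:
  At Eta: gained [] -> total []
  At Beta: gained ['R279W'] -> total ['R279W']
  At Alpha: gained ['Y954N', 'K831I'] -> total ['K831I', 'R279W', 'Y954N']
Mutations(Alpha) = ['K831I', 'R279W', 'Y954N']
Intersection: ['A146T', 'G899S', 'K831I', 'R279W', 'Y954N'] ∩ ['K831I', 'R279W', 'Y954N'] = ['K831I', 'R279W', 'Y954N']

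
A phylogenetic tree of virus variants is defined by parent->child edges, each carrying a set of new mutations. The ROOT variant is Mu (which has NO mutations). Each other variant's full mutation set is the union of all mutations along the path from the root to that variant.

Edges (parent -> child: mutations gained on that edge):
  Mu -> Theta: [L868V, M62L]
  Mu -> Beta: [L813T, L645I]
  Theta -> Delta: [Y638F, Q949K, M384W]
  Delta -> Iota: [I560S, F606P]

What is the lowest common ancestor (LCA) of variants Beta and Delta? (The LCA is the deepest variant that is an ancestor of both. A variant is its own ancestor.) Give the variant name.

Path from root to Beta: Mu -> Beta
  ancestors of Beta: {Mu, Beta}
Path from root to Delta: Mu -> Theta -> Delta
  ancestors of Delta: {Mu, Theta, Delta}
Common ancestors: {Mu}
Walk up from Delta: Delta (not in ancestors of Beta), Theta (not in ancestors of Beta), Mu (in ancestors of Beta)
Deepest common ancestor (LCA) = Mu

Answer: Mu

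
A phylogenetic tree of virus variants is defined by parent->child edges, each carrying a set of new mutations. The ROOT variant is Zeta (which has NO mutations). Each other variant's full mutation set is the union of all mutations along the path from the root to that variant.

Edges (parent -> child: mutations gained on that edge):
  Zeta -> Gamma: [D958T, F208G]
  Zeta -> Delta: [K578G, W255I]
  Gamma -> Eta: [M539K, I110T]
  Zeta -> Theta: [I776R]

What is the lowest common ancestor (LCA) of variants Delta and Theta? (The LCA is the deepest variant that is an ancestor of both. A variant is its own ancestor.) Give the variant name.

Answer: Zeta

Derivation:
Path from root to Delta: Zeta -> Delta
  ancestors of Delta: {Zeta, Delta}
Path from root to Theta: Zeta -> Theta
  ancestors of Theta: {Zeta, Theta}
Common ancestors: {Zeta}
Walk up from Theta: Theta (not in ancestors of Delta), Zeta (in ancestors of Delta)
Deepest common ancestor (LCA) = Zeta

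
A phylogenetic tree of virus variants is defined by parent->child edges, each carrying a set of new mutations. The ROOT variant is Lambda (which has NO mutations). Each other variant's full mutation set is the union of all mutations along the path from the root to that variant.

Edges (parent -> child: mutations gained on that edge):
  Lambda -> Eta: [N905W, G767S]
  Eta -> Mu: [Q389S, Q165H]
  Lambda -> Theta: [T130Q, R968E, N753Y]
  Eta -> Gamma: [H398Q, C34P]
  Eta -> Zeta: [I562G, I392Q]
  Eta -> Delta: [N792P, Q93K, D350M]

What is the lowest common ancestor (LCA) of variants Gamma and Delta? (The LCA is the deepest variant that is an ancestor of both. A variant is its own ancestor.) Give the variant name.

Path from root to Gamma: Lambda -> Eta -> Gamma
  ancestors of Gamma: {Lambda, Eta, Gamma}
Path from root to Delta: Lambda -> Eta -> Delta
  ancestors of Delta: {Lambda, Eta, Delta}
Common ancestors: {Lambda, Eta}
Walk up from Delta: Delta (not in ancestors of Gamma), Eta (in ancestors of Gamma), Lambda (in ancestors of Gamma)
Deepest common ancestor (LCA) = Eta

Answer: Eta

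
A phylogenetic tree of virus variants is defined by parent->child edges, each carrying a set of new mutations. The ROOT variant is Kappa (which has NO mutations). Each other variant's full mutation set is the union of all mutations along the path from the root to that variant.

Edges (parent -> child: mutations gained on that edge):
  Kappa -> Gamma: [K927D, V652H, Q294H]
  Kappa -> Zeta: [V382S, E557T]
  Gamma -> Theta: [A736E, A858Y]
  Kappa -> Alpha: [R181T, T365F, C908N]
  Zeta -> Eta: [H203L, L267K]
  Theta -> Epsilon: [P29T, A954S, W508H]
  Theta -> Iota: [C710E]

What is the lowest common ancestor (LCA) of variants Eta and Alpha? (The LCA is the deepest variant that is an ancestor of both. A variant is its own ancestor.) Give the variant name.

Path from root to Eta: Kappa -> Zeta -> Eta
  ancestors of Eta: {Kappa, Zeta, Eta}
Path from root to Alpha: Kappa -> Alpha
  ancestors of Alpha: {Kappa, Alpha}
Common ancestors: {Kappa}
Walk up from Alpha: Alpha (not in ancestors of Eta), Kappa (in ancestors of Eta)
Deepest common ancestor (LCA) = Kappa

Answer: Kappa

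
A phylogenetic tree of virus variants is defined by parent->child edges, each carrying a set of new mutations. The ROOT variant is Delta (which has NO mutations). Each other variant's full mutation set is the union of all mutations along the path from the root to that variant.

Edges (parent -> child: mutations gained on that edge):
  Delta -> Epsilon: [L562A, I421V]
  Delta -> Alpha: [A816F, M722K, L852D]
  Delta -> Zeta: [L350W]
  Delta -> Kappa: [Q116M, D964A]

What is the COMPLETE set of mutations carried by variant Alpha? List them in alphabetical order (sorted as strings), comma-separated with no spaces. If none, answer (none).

Answer: A816F,L852D,M722K

Derivation:
At Delta: gained [] -> total []
At Alpha: gained ['A816F', 'M722K', 'L852D'] -> total ['A816F', 'L852D', 'M722K']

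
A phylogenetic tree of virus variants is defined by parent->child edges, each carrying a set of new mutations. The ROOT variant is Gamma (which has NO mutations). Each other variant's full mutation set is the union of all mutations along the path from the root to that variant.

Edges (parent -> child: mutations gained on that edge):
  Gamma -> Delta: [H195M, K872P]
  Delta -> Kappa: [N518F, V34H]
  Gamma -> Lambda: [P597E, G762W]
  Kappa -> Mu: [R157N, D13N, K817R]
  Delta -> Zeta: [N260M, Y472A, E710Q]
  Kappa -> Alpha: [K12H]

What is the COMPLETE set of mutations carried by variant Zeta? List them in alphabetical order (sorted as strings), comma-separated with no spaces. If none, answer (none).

At Gamma: gained [] -> total []
At Delta: gained ['H195M', 'K872P'] -> total ['H195M', 'K872P']
At Zeta: gained ['N260M', 'Y472A', 'E710Q'] -> total ['E710Q', 'H195M', 'K872P', 'N260M', 'Y472A']

Answer: E710Q,H195M,K872P,N260M,Y472A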